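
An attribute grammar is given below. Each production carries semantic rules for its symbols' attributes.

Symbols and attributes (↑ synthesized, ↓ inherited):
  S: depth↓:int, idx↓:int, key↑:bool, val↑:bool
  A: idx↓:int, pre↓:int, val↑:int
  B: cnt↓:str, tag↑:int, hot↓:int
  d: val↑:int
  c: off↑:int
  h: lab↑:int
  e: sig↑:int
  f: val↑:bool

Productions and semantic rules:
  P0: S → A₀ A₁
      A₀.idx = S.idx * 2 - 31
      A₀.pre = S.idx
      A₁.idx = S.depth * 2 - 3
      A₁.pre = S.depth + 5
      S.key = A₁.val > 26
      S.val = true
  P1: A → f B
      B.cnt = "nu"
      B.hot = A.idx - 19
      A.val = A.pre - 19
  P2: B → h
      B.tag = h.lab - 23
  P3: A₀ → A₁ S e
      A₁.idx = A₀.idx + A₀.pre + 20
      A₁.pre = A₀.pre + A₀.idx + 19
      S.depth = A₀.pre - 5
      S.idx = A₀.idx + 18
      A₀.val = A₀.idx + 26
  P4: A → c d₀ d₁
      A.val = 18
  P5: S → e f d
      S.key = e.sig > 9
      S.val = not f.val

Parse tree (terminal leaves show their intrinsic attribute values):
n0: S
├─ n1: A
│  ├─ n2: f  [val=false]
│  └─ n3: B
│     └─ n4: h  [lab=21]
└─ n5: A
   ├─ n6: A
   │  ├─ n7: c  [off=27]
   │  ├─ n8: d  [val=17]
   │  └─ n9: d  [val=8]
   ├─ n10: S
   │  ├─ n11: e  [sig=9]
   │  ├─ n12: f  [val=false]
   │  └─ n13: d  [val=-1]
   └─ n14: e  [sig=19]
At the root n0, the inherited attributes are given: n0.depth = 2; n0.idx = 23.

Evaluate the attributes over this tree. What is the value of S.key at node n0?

1. n0.depth = 2  [given at root]
2. n0.idx = 23  [given at root]
3. n1.idx = 15  [S.idx * 2 - 31]
4. n1.pre = 23  [S.idx]
5. n2.val = false  [terminal]
6. n3.cnt = "nu"  ["nu"]
7. n3.hot = -4  [A.idx - 19]
8. n4.lab = 21  [terminal]
9. n3.tag = -2  [h.lab - 23]
10. n1.val = 4  [A.pre - 19]
11. n5.idx = 1  [S.depth * 2 - 3]
12. n5.pre = 7  [S.depth + 5]
13. n6.idx = 28  [A₀.idx + A₀.pre + 20]
14. n6.pre = 27  [A₀.pre + A₀.idx + 19]
15. n7.off = 27  [terminal]
16. n8.val = 17  [terminal]
17. n9.val = 8  [terminal]
18. n6.val = 18  [18]
19. n10.depth = 2  [A₀.pre - 5]
20. n10.idx = 19  [A₀.idx + 18]
21. n11.sig = 9  [terminal]
22. n12.val = false  [terminal]
23. n13.val = -1  [terminal]
24. n10.key = false  [e.sig > 9]
25. n10.val = true  [not f.val]
26. n14.sig = 19  [terminal]
27. n5.val = 27  [A₀.idx + 26]
28. n0.key = true  [A₁.val > 26]
29. n0.val = true  [true]

true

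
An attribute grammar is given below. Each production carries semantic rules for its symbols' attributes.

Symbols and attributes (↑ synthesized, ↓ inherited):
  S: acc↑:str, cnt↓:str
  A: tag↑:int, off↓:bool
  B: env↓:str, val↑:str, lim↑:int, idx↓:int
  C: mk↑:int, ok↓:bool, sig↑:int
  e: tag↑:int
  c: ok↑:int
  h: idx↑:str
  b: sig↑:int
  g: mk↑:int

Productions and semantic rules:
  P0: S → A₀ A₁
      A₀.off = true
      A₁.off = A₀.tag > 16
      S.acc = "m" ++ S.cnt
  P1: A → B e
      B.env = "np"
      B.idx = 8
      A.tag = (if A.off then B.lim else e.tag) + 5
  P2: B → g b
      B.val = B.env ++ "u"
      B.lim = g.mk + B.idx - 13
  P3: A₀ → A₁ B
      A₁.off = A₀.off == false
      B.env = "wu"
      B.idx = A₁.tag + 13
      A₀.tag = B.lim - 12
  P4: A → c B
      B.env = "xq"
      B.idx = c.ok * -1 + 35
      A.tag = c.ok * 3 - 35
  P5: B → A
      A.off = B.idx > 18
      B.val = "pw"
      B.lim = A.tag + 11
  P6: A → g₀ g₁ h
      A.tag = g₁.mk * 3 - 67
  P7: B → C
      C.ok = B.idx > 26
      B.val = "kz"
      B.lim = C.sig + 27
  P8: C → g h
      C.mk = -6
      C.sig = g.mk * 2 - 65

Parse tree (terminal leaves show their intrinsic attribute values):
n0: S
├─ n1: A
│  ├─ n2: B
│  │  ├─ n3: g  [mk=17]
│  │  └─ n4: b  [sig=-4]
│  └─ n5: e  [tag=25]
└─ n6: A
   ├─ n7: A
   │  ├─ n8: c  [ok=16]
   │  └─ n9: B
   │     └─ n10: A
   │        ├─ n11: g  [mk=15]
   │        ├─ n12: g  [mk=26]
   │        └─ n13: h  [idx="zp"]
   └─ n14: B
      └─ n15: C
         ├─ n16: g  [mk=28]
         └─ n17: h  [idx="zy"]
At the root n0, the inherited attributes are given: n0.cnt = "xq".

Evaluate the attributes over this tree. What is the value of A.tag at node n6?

6

1. n0.cnt = "xq"  [given at root]
2. n1.off = true  [true]
3. n2.env = "np"  ["np"]
4. n2.idx = 8  [8]
5. n3.mk = 17  [terminal]
6. n4.sig = -4  [terminal]
7. n2.val = "npu"  [B.env ++ "u"]
8. n2.lim = 12  [g.mk + B.idx - 13]
9. n5.tag = 25  [terminal]
10. n1.tag = 17  [(if A.off then B.lim else e.tag) + 5]
11. n6.off = true  [A₀.tag > 16]
12. n7.off = false  [A₀.off == false]
13. n8.ok = 16  [terminal]
14. n9.env = "xq"  ["xq"]
15. n9.idx = 19  [c.ok * -1 + 35]
16. n10.off = true  [B.idx > 18]
17. n11.mk = 15  [terminal]
18. n12.mk = 26  [terminal]
19. n13.idx = "zp"  [terminal]
20. n10.tag = 11  [g₁.mk * 3 - 67]
21. n9.val = "pw"  ["pw"]
22. n9.lim = 22  [A.tag + 11]
23. n7.tag = 13  [c.ok * 3 - 35]
24. n14.env = "wu"  ["wu"]
25. n14.idx = 26  [A₁.tag + 13]
26. n15.ok = false  [B.idx > 26]
27. n16.mk = 28  [terminal]
28. n17.idx = "zy"  [terminal]
29. n15.mk = -6  [-6]
30. n15.sig = -9  [g.mk * 2 - 65]
31. n14.val = "kz"  ["kz"]
32. n14.lim = 18  [C.sig + 27]
33. n6.tag = 6  [B.lim - 12]
34. n0.acc = "mxq"  ["m" ++ S.cnt]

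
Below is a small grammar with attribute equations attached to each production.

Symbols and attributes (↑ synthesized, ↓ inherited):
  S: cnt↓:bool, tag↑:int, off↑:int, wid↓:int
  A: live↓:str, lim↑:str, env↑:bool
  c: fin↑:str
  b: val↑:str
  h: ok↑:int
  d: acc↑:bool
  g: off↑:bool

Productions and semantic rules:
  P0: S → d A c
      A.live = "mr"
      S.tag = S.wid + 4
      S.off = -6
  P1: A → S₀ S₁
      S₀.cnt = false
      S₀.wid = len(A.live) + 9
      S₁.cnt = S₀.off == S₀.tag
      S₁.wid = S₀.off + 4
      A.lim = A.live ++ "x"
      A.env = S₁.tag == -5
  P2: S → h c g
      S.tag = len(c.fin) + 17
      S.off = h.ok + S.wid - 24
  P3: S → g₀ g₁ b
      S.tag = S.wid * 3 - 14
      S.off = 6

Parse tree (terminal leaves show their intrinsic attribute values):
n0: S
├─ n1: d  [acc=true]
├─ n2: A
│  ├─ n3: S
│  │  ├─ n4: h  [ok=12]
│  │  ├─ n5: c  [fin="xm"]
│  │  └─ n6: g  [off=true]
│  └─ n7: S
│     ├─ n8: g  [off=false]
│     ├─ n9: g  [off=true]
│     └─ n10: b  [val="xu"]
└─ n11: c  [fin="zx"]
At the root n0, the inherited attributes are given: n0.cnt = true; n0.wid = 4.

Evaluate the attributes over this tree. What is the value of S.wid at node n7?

1. n0.cnt = true  [given at root]
2. n0.wid = 4  [given at root]
3. n1.acc = true  [terminal]
4. n2.live = "mr"  ["mr"]
5. n3.cnt = false  [false]
6. n3.wid = 11  [len(A.live) + 9]
7. n4.ok = 12  [terminal]
8. n5.fin = "xm"  [terminal]
9. n6.off = true  [terminal]
10. n3.tag = 19  [len(c.fin) + 17]
11. n3.off = -1  [h.ok + S.wid - 24]
12. n7.cnt = false  [S₀.off == S₀.tag]
13. n7.wid = 3  [S₀.off + 4]
14. n8.off = false  [terminal]
15. n9.off = true  [terminal]
16. n10.val = "xu"  [terminal]
17. n7.tag = -5  [S.wid * 3 - 14]
18. n7.off = 6  [6]
19. n2.lim = "mrx"  [A.live ++ "x"]
20. n2.env = true  [S₁.tag == -5]
21. n11.fin = "zx"  [terminal]
22. n0.tag = 8  [S.wid + 4]
23. n0.off = -6  [-6]

3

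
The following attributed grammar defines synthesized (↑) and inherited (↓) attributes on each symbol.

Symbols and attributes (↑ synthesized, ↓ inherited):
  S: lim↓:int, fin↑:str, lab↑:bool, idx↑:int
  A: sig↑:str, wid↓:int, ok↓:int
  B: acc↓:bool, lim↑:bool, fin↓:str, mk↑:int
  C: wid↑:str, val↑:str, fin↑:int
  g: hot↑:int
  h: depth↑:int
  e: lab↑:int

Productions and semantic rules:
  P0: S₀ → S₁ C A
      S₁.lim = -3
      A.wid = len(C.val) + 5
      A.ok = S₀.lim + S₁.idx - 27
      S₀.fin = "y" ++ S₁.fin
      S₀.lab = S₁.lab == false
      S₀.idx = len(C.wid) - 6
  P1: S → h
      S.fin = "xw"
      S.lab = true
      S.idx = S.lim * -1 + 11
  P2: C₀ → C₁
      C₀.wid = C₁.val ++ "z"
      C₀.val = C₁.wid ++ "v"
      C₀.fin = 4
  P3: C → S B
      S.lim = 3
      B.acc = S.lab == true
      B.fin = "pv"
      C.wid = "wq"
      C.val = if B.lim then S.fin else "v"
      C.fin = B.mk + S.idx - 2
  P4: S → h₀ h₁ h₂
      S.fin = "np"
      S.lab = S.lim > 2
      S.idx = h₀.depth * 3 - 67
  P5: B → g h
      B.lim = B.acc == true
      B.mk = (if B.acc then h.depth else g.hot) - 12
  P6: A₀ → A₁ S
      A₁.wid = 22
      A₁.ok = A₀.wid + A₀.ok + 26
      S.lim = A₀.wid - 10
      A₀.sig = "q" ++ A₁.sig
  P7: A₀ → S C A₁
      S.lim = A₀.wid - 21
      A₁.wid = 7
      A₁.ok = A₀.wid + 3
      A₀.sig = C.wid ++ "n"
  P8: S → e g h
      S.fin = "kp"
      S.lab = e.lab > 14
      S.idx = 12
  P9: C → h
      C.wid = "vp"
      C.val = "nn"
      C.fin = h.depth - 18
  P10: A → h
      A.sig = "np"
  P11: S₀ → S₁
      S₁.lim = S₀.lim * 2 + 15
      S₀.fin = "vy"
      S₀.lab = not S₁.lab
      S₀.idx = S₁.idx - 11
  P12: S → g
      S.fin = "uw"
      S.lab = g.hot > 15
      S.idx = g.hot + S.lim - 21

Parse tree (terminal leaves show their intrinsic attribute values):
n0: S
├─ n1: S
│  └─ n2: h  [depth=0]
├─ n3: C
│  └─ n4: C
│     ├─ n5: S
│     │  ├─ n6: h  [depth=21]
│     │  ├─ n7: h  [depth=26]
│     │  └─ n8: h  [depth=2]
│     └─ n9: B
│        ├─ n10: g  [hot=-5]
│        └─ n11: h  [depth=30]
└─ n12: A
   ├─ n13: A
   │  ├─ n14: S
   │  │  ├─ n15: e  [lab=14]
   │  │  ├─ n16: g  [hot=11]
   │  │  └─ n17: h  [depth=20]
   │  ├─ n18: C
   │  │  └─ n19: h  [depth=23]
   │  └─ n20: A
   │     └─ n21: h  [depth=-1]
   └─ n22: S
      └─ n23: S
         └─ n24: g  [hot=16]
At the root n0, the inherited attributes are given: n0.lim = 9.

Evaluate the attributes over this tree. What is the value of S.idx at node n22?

1. n0.lim = 9  [given at root]
2. n1.lim = -3  [-3]
3. n2.depth = 0  [terminal]
4. n1.fin = "xw"  ["xw"]
5. n1.lab = true  [true]
6. n1.idx = 14  [S.lim * -1 + 11]
7. n5.lim = 3  [3]
8. n6.depth = 21  [terminal]
9. n7.depth = 26  [terminal]
10. n8.depth = 2  [terminal]
11. n5.fin = "np"  ["np"]
12. n5.lab = true  [S.lim > 2]
13. n5.idx = -4  [h₀.depth * 3 - 67]
14. n9.acc = true  [S.lab == true]
15. n9.fin = "pv"  ["pv"]
16. n10.hot = -5  [terminal]
17. n11.depth = 30  [terminal]
18. n9.lim = true  [B.acc == true]
19. n9.mk = 18  [(if B.acc then h.depth else g.hot) - 12]
20. n4.wid = "wq"  ["wq"]
21. n4.val = "np"  [if B.lim then S.fin else "v"]
22. n4.fin = 12  [B.mk + S.idx - 2]
23. n3.wid = "npz"  [C₁.val ++ "z"]
24. n3.val = "wqv"  [C₁.wid ++ "v"]
25. n3.fin = 4  [4]
26. n12.wid = 8  [len(C.val) + 5]
27. n12.ok = -4  [S₀.lim + S₁.idx - 27]
28. n13.wid = 22  [22]
29. n13.ok = 30  [A₀.wid + A₀.ok + 26]
30. n14.lim = 1  [A₀.wid - 21]
31. n15.lab = 14  [terminal]
32. n16.hot = 11  [terminal]
33. n17.depth = 20  [terminal]
34. n14.fin = "kp"  ["kp"]
35. n14.lab = false  [e.lab > 14]
36. n14.idx = 12  [12]
37. n19.depth = 23  [terminal]
38. n18.wid = "vp"  ["vp"]
39. n18.val = "nn"  ["nn"]
40. n18.fin = 5  [h.depth - 18]
41. n20.wid = 7  [7]
42. n20.ok = 25  [A₀.wid + 3]
43. n21.depth = -1  [terminal]
44. n20.sig = "np"  ["np"]
45. n13.sig = "vpn"  [C.wid ++ "n"]
46. n22.lim = -2  [A₀.wid - 10]
47. n23.lim = 11  [S₀.lim * 2 + 15]
48. n24.hot = 16  [terminal]
49. n23.fin = "uw"  ["uw"]
50. n23.lab = true  [g.hot > 15]
51. n23.idx = 6  [g.hot + S.lim - 21]
52. n22.fin = "vy"  ["vy"]
53. n22.lab = false  [not S₁.lab]
54. n22.idx = -5  [S₁.idx - 11]
55. n12.sig = "qvpn"  ["q" ++ A₁.sig]
56. n0.fin = "yxw"  ["y" ++ S₁.fin]
57. n0.lab = false  [S₁.lab == false]
58. n0.idx = -3  [len(C.wid) - 6]

-5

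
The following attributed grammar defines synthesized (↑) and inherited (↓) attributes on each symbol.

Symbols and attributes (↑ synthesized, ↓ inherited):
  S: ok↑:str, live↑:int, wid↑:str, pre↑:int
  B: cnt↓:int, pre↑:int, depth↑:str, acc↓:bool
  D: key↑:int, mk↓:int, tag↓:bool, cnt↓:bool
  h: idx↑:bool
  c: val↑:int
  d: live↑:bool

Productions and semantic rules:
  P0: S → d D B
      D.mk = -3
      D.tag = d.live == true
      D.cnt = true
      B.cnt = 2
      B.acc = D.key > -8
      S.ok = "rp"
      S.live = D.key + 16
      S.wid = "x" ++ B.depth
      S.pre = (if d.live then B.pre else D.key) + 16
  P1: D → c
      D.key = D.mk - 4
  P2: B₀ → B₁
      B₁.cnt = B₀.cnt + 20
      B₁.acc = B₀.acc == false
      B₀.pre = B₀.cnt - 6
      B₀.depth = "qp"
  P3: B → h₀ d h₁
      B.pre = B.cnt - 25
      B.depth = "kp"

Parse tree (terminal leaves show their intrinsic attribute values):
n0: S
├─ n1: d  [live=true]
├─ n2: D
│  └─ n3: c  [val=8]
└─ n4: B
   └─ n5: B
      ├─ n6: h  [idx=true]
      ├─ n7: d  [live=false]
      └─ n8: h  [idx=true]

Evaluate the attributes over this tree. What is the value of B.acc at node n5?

false

1. n1.live = true  [terminal]
2. n2.mk = -3  [-3]
3. n2.tag = true  [d.live == true]
4. n2.cnt = true  [true]
5. n3.val = 8  [terminal]
6. n2.key = -7  [D.mk - 4]
7. n4.cnt = 2  [2]
8. n4.acc = true  [D.key > -8]
9. n5.cnt = 22  [B₀.cnt + 20]
10. n5.acc = false  [B₀.acc == false]
11. n6.idx = true  [terminal]
12. n7.live = false  [terminal]
13. n8.idx = true  [terminal]
14. n5.pre = -3  [B.cnt - 25]
15. n5.depth = "kp"  ["kp"]
16. n4.pre = -4  [B₀.cnt - 6]
17. n4.depth = "qp"  ["qp"]
18. n0.ok = "rp"  ["rp"]
19. n0.live = 9  [D.key + 16]
20. n0.wid = "xqp"  ["x" ++ B.depth]
21. n0.pre = 12  [(if d.live then B.pre else D.key) + 16]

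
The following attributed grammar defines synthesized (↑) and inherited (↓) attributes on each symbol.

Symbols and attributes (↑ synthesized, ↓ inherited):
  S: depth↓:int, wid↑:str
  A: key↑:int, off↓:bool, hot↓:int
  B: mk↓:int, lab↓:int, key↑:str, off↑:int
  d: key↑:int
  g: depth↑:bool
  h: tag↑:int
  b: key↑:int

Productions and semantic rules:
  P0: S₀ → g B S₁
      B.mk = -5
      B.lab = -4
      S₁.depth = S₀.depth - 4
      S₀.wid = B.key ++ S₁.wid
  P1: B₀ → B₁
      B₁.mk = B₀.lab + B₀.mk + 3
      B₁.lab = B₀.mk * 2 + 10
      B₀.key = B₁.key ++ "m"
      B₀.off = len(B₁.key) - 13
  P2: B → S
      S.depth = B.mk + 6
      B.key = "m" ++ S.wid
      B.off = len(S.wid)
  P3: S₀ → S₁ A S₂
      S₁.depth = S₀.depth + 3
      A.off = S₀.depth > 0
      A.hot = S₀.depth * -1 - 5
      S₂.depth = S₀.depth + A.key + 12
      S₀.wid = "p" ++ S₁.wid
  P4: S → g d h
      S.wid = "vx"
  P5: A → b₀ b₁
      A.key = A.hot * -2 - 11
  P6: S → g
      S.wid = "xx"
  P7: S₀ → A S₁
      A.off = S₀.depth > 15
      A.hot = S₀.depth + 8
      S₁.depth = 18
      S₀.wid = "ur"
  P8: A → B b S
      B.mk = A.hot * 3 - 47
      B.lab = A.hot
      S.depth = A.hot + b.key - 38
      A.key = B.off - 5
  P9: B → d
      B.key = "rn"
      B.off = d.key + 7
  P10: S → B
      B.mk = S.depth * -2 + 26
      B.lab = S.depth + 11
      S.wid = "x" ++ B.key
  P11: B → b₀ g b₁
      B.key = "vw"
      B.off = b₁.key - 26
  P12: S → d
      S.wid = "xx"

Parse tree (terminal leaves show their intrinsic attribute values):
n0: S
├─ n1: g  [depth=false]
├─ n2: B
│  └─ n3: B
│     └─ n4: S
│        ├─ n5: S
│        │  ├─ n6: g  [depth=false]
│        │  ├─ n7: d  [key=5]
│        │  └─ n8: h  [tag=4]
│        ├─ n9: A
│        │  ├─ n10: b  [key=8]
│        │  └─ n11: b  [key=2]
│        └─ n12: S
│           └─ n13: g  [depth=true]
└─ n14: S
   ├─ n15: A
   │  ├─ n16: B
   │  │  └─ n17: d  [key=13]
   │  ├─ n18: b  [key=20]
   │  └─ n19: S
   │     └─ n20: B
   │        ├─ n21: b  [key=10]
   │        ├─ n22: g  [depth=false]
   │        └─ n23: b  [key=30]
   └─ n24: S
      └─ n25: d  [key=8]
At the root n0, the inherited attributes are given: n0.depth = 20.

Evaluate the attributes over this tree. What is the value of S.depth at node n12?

11

1. n0.depth = 20  [given at root]
2. n1.depth = false  [terminal]
3. n2.mk = -5  [-5]
4. n2.lab = -4  [-4]
5. n3.mk = -6  [B₀.lab + B₀.mk + 3]
6. n3.lab = 0  [B₀.mk * 2 + 10]
7. n4.depth = 0  [B.mk + 6]
8. n5.depth = 3  [S₀.depth + 3]
9. n6.depth = false  [terminal]
10. n7.key = 5  [terminal]
11. n8.tag = 4  [terminal]
12. n5.wid = "vx"  ["vx"]
13. n9.off = false  [S₀.depth > 0]
14. n9.hot = -5  [S₀.depth * -1 - 5]
15. n10.key = 8  [terminal]
16. n11.key = 2  [terminal]
17. n9.key = -1  [A.hot * -2 - 11]
18. n12.depth = 11  [S₀.depth + A.key + 12]
19. n13.depth = true  [terminal]
20. n12.wid = "xx"  ["xx"]
21. n4.wid = "pvx"  ["p" ++ S₁.wid]
22. n3.key = "mpvx"  ["m" ++ S.wid]
23. n3.off = 3  [len(S.wid)]
24. n2.key = "mpvxm"  [B₁.key ++ "m"]
25. n2.off = -9  [len(B₁.key) - 13]
26. n14.depth = 16  [S₀.depth - 4]
27. n15.off = true  [S₀.depth > 15]
28. n15.hot = 24  [S₀.depth + 8]
29. n16.mk = 25  [A.hot * 3 - 47]
30. n16.lab = 24  [A.hot]
31. n17.key = 13  [terminal]
32. n16.key = "rn"  ["rn"]
33. n16.off = 20  [d.key + 7]
34. n18.key = 20  [terminal]
35. n19.depth = 6  [A.hot + b.key - 38]
36. n20.mk = 14  [S.depth * -2 + 26]
37. n20.lab = 17  [S.depth + 11]
38. n21.key = 10  [terminal]
39. n22.depth = false  [terminal]
40. n23.key = 30  [terminal]
41. n20.key = "vw"  ["vw"]
42. n20.off = 4  [b₁.key - 26]
43. n19.wid = "xvw"  ["x" ++ B.key]
44. n15.key = 15  [B.off - 5]
45. n24.depth = 18  [18]
46. n25.key = 8  [terminal]
47. n24.wid = "xx"  ["xx"]
48. n14.wid = "ur"  ["ur"]
49. n0.wid = "mpvxmur"  [B.key ++ S₁.wid]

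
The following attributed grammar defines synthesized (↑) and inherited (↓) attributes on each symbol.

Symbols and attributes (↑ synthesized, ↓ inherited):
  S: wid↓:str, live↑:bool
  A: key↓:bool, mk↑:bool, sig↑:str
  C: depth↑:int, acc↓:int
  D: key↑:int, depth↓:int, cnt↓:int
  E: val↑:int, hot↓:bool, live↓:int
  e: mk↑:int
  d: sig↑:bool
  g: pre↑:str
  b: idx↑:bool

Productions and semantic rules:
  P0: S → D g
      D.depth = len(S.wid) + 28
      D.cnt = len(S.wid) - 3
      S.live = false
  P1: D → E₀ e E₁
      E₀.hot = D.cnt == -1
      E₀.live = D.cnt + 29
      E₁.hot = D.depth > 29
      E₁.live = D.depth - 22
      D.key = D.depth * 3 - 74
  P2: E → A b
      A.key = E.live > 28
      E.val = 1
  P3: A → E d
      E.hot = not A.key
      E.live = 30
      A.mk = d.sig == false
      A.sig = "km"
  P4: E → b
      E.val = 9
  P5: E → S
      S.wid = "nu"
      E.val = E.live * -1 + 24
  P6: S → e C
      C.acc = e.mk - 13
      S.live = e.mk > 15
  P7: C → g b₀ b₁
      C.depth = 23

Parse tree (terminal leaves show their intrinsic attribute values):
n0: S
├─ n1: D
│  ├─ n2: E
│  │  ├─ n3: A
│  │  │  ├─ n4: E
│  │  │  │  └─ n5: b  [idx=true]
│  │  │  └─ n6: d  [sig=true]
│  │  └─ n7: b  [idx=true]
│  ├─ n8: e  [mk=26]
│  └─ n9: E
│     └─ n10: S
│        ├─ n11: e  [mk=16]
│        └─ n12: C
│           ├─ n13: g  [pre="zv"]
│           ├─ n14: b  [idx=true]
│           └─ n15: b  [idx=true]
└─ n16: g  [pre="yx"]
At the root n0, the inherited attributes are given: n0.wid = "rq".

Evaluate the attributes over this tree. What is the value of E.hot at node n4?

1. n0.wid = "rq"  [given at root]
2. n1.depth = 30  [len(S.wid) + 28]
3. n1.cnt = -1  [len(S.wid) - 3]
4. n2.hot = true  [D.cnt == -1]
5. n2.live = 28  [D.cnt + 29]
6. n3.key = false  [E.live > 28]
7. n4.hot = true  [not A.key]
8. n4.live = 30  [30]
9. n5.idx = true  [terminal]
10. n4.val = 9  [9]
11. n6.sig = true  [terminal]
12. n3.mk = false  [d.sig == false]
13. n3.sig = "km"  ["km"]
14. n7.idx = true  [terminal]
15. n2.val = 1  [1]
16. n8.mk = 26  [terminal]
17. n9.hot = true  [D.depth > 29]
18. n9.live = 8  [D.depth - 22]
19. n10.wid = "nu"  ["nu"]
20. n11.mk = 16  [terminal]
21. n12.acc = 3  [e.mk - 13]
22. n13.pre = "zv"  [terminal]
23. n14.idx = true  [terminal]
24. n15.idx = true  [terminal]
25. n12.depth = 23  [23]
26. n10.live = true  [e.mk > 15]
27. n9.val = 16  [E.live * -1 + 24]
28. n1.key = 16  [D.depth * 3 - 74]
29. n16.pre = "yx"  [terminal]
30. n0.live = false  [false]

true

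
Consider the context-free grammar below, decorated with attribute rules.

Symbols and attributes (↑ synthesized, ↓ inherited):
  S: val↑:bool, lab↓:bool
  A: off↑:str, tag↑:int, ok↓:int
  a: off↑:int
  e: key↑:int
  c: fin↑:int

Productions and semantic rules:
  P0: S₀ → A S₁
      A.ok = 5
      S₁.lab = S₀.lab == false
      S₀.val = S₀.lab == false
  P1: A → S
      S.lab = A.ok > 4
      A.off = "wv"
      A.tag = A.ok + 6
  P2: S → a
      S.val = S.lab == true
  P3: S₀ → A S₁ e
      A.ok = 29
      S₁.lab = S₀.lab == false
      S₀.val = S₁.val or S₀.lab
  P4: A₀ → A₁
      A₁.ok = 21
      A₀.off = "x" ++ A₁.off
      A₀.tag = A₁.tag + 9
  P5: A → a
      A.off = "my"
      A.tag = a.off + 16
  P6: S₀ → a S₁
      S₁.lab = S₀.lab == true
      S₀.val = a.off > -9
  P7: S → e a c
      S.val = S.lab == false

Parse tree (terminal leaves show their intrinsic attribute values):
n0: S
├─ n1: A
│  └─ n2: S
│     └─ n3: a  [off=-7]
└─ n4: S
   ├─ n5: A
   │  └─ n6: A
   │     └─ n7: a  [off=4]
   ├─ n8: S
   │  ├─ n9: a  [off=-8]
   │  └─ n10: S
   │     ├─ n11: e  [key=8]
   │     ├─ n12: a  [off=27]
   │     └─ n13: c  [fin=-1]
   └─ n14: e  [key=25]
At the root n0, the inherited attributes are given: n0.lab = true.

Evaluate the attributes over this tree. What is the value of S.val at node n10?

false

1. n0.lab = true  [given at root]
2. n1.ok = 5  [5]
3. n2.lab = true  [A.ok > 4]
4. n3.off = -7  [terminal]
5. n2.val = true  [S.lab == true]
6. n1.off = "wv"  ["wv"]
7. n1.tag = 11  [A.ok + 6]
8. n4.lab = false  [S₀.lab == false]
9. n5.ok = 29  [29]
10. n6.ok = 21  [21]
11. n7.off = 4  [terminal]
12. n6.off = "my"  ["my"]
13. n6.tag = 20  [a.off + 16]
14. n5.off = "xmy"  ["x" ++ A₁.off]
15. n5.tag = 29  [A₁.tag + 9]
16. n8.lab = true  [S₀.lab == false]
17. n9.off = -8  [terminal]
18. n10.lab = true  [S₀.lab == true]
19. n11.key = 8  [terminal]
20. n12.off = 27  [terminal]
21. n13.fin = -1  [terminal]
22. n10.val = false  [S.lab == false]
23. n8.val = true  [a.off > -9]
24. n14.key = 25  [terminal]
25. n4.val = true  [S₁.val or S₀.lab]
26. n0.val = false  [S₀.lab == false]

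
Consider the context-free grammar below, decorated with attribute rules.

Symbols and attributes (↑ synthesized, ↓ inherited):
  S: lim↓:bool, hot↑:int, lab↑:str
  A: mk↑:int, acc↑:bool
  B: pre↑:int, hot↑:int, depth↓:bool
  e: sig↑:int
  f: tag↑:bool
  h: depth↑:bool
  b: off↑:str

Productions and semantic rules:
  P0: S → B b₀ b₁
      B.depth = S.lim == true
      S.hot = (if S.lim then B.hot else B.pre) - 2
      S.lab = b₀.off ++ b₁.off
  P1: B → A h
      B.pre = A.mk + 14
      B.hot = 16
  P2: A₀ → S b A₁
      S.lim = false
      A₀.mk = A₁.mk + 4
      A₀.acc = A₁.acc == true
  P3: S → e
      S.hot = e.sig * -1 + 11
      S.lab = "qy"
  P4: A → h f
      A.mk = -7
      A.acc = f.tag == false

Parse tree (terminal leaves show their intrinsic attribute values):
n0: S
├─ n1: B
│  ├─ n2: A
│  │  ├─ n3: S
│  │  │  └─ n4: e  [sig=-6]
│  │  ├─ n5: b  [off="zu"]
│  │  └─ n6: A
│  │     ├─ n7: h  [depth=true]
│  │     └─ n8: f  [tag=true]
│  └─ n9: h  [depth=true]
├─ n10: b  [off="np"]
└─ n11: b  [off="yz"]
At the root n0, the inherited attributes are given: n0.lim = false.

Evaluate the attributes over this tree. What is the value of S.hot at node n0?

9

1. n0.lim = false  [given at root]
2. n1.depth = false  [S.lim == true]
3. n3.lim = false  [false]
4. n4.sig = -6  [terminal]
5. n3.hot = 17  [e.sig * -1 + 11]
6. n3.lab = "qy"  ["qy"]
7. n5.off = "zu"  [terminal]
8. n7.depth = true  [terminal]
9. n8.tag = true  [terminal]
10. n6.mk = -7  [-7]
11. n6.acc = false  [f.tag == false]
12. n2.mk = -3  [A₁.mk + 4]
13. n2.acc = false  [A₁.acc == true]
14. n9.depth = true  [terminal]
15. n1.pre = 11  [A.mk + 14]
16. n1.hot = 16  [16]
17. n10.off = "np"  [terminal]
18. n11.off = "yz"  [terminal]
19. n0.hot = 9  [(if S.lim then B.hot else B.pre) - 2]
20. n0.lab = "npyz"  [b₀.off ++ b₁.off]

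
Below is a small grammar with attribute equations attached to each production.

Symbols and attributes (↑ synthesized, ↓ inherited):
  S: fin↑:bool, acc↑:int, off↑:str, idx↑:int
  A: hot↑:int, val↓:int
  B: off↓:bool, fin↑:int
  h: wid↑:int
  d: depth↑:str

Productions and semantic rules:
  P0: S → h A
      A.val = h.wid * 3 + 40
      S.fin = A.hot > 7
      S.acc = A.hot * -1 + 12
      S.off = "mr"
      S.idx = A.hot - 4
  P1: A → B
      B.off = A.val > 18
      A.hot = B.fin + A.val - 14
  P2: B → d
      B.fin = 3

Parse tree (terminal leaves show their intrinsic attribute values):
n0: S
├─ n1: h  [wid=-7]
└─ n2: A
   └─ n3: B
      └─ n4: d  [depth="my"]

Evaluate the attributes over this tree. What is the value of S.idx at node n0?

4

1. n1.wid = -7  [terminal]
2. n2.val = 19  [h.wid * 3 + 40]
3. n3.off = true  [A.val > 18]
4. n4.depth = "my"  [terminal]
5. n3.fin = 3  [3]
6. n2.hot = 8  [B.fin + A.val - 14]
7. n0.fin = true  [A.hot > 7]
8. n0.acc = 4  [A.hot * -1 + 12]
9. n0.off = "mr"  ["mr"]
10. n0.idx = 4  [A.hot - 4]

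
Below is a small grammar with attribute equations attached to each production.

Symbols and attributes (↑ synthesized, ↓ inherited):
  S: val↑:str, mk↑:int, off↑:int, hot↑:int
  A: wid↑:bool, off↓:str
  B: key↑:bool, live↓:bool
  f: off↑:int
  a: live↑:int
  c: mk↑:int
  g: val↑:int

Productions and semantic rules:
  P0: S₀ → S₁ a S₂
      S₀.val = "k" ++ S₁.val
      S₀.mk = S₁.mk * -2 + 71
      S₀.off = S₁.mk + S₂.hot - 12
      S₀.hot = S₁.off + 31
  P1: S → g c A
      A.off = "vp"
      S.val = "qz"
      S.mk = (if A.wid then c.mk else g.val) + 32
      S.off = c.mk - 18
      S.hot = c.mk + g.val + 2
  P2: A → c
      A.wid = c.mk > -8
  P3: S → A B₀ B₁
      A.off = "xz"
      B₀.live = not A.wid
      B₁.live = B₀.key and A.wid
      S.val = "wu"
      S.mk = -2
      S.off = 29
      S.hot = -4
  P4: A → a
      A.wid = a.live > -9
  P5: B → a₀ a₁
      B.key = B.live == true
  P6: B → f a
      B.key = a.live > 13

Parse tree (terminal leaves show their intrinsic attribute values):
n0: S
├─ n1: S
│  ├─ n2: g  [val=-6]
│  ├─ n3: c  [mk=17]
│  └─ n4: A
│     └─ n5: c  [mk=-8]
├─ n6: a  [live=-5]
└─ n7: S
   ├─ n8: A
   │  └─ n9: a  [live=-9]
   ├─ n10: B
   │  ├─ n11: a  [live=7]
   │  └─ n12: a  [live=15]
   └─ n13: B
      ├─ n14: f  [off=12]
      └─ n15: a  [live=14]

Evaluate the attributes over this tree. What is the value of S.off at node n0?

1. n2.val = -6  [terminal]
2. n3.mk = 17  [terminal]
3. n4.off = "vp"  ["vp"]
4. n5.mk = -8  [terminal]
5. n4.wid = false  [c.mk > -8]
6. n1.val = "qz"  ["qz"]
7. n1.mk = 26  [(if A.wid then c.mk else g.val) + 32]
8. n1.off = -1  [c.mk - 18]
9. n1.hot = 13  [c.mk + g.val + 2]
10. n6.live = -5  [terminal]
11. n8.off = "xz"  ["xz"]
12. n9.live = -9  [terminal]
13. n8.wid = false  [a.live > -9]
14. n10.live = true  [not A.wid]
15. n11.live = 7  [terminal]
16. n12.live = 15  [terminal]
17. n10.key = true  [B.live == true]
18. n13.live = false  [B₀.key and A.wid]
19. n14.off = 12  [terminal]
20. n15.live = 14  [terminal]
21. n13.key = true  [a.live > 13]
22. n7.val = "wu"  ["wu"]
23. n7.mk = -2  [-2]
24. n7.off = 29  [29]
25. n7.hot = -4  [-4]
26. n0.val = "kqz"  ["k" ++ S₁.val]
27. n0.mk = 19  [S₁.mk * -2 + 71]
28. n0.off = 10  [S₁.mk + S₂.hot - 12]
29. n0.hot = 30  [S₁.off + 31]

10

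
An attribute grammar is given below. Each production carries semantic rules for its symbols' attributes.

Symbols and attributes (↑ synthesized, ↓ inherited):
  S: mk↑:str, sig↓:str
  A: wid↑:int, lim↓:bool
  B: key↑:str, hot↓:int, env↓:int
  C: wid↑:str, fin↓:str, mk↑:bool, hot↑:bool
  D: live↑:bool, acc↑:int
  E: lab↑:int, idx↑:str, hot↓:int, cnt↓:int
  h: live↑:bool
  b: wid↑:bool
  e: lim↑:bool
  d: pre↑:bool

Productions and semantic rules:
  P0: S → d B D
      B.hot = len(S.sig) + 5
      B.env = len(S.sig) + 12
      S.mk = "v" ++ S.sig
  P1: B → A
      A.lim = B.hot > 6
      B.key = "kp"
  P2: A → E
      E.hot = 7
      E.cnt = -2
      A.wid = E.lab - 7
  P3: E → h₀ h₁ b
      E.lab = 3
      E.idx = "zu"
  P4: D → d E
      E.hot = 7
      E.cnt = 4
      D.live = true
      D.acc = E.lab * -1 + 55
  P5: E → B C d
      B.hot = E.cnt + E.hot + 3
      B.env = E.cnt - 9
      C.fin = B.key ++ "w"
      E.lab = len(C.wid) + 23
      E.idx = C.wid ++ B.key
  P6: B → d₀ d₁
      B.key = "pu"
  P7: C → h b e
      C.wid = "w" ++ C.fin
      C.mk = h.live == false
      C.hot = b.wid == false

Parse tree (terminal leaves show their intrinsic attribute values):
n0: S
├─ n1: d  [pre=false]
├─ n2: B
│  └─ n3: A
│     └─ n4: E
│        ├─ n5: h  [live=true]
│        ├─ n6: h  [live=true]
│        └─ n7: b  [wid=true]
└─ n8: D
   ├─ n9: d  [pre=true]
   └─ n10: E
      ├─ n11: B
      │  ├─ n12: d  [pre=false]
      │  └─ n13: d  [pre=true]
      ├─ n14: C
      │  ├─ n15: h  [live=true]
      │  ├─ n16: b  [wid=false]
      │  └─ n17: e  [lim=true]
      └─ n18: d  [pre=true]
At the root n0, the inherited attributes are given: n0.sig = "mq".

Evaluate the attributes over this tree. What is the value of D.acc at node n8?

28

1. n0.sig = "mq"  [given at root]
2. n1.pre = false  [terminal]
3. n2.hot = 7  [len(S.sig) + 5]
4. n2.env = 14  [len(S.sig) + 12]
5. n3.lim = true  [B.hot > 6]
6. n4.hot = 7  [7]
7. n4.cnt = -2  [-2]
8. n5.live = true  [terminal]
9. n6.live = true  [terminal]
10. n7.wid = true  [terminal]
11. n4.lab = 3  [3]
12. n4.idx = "zu"  ["zu"]
13. n3.wid = -4  [E.lab - 7]
14. n2.key = "kp"  ["kp"]
15. n9.pre = true  [terminal]
16. n10.hot = 7  [7]
17. n10.cnt = 4  [4]
18. n11.hot = 14  [E.cnt + E.hot + 3]
19. n11.env = -5  [E.cnt - 9]
20. n12.pre = false  [terminal]
21. n13.pre = true  [terminal]
22. n11.key = "pu"  ["pu"]
23. n14.fin = "puw"  [B.key ++ "w"]
24. n15.live = true  [terminal]
25. n16.wid = false  [terminal]
26. n17.lim = true  [terminal]
27. n14.wid = "wpuw"  ["w" ++ C.fin]
28. n14.mk = false  [h.live == false]
29. n14.hot = true  [b.wid == false]
30. n18.pre = true  [terminal]
31. n10.lab = 27  [len(C.wid) + 23]
32. n10.idx = "wpuwpu"  [C.wid ++ B.key]
33. n8.live = true  [true]
34. n8.acc = 28  [E.lab * -1 + 55]
35. n0.mk = "vmq"  ["v" ++ S.sig]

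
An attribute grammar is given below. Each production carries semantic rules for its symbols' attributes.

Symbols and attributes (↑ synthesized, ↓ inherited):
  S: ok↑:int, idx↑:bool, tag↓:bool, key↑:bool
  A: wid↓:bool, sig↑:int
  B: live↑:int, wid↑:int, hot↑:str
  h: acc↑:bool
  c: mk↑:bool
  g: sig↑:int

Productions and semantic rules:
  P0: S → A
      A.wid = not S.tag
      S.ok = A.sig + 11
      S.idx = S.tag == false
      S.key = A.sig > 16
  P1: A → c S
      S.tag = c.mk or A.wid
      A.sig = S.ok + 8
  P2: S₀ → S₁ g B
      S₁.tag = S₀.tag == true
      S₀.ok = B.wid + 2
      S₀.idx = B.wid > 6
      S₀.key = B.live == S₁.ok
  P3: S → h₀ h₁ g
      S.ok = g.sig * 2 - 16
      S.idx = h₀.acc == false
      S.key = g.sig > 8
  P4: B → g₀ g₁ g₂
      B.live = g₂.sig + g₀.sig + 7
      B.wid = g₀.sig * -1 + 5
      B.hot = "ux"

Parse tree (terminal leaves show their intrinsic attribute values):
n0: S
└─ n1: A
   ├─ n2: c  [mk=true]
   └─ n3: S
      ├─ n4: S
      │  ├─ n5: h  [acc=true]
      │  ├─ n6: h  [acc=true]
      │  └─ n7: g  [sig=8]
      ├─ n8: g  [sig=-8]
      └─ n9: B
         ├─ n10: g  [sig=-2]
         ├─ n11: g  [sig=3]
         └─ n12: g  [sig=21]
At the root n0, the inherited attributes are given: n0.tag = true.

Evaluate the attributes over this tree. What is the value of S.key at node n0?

1. n0.tag = true  [given at root]
2. n1.wid = false  [not S.tag]
3. n2.mk = true  [terminal]
4. n3.tag = true  [c.mk or A.wid]
5. n4.tag = true  [S₀.tag == true]
6. n5.acc = true  [terminal]
7. n6.acc = true  [terminal]
8. n7.sig = 8  [terminal]
9. n4.ok = 0  [g.sig * 2 - 16]
10. n4.idx = false  [h₀.acc == false]
11. n4.key = false  [g.sig > 8]
12. n8.sig = -8  [terminal]
13. n10.sig = -2  [terminal]
14. n11.sig = 3  [terminal]
15. n12.sig = 21  [terminal]
16. n9.live = 26  [g₂.sig + g₀.sig + 7]
17. n9.wid = 7  [g₀.sig * -1 + 5]
18. n9.hot = "ux"  ["ux"]
19. n3.ok = 9  [B.wid + 2]
20. n3.idx = true  [B.wid > 6]
21. n3.key = false  [B.live == S₁.ok]
22. n1.sig = 17  [S.ok + 8]
23. n0.ok = 28  [A.sig + 11]
24. n0.idx = false  [S.tag == false]
25. n0.key = true  [A.sig > 16]

true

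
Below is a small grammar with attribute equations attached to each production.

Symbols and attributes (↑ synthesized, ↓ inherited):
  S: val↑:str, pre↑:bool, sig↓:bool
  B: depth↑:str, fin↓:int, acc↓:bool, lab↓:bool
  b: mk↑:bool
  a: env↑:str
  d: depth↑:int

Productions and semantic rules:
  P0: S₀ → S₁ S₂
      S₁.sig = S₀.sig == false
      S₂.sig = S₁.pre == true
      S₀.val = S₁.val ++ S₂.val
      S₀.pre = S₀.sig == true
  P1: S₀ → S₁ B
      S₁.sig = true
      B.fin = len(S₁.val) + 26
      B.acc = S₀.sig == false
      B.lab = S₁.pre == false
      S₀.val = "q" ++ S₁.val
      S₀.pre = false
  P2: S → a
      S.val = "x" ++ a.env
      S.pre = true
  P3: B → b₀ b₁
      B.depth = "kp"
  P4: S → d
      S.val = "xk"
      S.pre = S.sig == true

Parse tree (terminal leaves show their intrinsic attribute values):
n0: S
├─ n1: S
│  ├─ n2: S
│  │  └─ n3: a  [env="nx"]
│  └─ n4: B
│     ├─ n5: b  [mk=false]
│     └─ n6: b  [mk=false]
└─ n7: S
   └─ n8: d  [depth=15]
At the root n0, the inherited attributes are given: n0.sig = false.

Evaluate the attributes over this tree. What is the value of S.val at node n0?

"qxnxxk"

1. n0.sig = false  [given at root]
2. n1.sig = true  [S₀.sig == false]
3. n2.sig = true  [true]
4. n3.env = "nx"  [terminal]
5. n2.val = "xnx"  ["x" ++ a.env]
6. n2.pre = true  [true]
7. n4.fin = 29  [len(S₁.val) + 26]
8. n4.acc = false  [S₀.sig == false]
9. n4.lab = false  [S₁.pre == false]
10. n5.mk = false  [terminal]
11. n6.mk = false  [terminal]
12. n4.depth = "kp"  ["kp"]
13. n1.val = "qxnx"  ["q" ++ S₁.val]
14. n1.pre = false  [false]
15. n7.sig = false  [S₁.pre == true]
16. n8.depth = 15  [terminal]
17. n7.val = "xk"  ["xk"]
18. n7.pre = false  [S.sig == true]
19. n0.val = "qxnxxk"  [S₁.val ++ S₂.val]
20. n0.pre = false  [S₀.sig == true]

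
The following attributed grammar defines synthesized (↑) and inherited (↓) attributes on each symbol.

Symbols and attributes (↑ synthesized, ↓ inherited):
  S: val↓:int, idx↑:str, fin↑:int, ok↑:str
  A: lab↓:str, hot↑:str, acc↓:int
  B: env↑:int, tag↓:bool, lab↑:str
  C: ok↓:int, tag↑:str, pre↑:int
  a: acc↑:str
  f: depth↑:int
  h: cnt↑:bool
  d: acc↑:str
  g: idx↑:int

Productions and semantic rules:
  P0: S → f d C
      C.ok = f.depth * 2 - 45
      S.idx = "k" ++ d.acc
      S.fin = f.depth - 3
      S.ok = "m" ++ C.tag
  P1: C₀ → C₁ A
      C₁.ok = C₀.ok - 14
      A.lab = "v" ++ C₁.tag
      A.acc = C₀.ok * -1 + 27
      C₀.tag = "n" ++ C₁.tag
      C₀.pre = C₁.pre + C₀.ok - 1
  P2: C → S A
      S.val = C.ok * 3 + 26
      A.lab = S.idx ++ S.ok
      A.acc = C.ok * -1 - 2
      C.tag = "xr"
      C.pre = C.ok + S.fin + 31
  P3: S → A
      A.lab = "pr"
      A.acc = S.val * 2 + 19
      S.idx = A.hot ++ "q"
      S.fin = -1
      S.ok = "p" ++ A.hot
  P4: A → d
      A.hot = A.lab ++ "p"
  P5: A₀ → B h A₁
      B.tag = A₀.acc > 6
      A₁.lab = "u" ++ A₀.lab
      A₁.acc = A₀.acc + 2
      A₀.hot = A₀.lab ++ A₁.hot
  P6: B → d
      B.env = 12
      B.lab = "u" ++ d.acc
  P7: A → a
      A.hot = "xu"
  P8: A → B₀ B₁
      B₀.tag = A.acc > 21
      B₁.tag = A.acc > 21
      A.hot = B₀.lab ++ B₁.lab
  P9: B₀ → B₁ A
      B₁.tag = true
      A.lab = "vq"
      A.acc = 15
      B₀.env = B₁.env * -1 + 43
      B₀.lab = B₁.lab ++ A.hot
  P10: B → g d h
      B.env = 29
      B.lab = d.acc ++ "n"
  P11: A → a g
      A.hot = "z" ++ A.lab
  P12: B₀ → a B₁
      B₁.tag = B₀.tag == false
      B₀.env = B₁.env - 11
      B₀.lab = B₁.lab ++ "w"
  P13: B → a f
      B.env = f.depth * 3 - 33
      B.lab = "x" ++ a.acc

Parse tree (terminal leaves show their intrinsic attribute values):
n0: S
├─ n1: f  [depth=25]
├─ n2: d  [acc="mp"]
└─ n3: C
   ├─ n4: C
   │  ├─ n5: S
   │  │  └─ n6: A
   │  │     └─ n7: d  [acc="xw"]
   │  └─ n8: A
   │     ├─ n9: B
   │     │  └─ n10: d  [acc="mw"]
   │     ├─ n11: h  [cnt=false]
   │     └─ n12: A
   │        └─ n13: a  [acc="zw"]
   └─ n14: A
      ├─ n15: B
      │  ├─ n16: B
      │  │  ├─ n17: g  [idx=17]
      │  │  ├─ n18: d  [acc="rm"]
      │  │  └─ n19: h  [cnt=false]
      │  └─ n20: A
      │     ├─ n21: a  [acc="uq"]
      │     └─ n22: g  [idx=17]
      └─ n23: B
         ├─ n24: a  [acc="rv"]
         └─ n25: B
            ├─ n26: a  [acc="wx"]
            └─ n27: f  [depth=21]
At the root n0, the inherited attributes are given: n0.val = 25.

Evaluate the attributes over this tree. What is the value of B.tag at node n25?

false

1. n0.val = 25  [given at root]
2. n1.depth = 25  [terminal]
3. n2.acc = "mp"  [terminal]
4. n3.ok = 5  [f.depth * 2 - 45]
5. n4.ok = -9  [C₀.ok - 14]
6. n5.val = -1  [C.ok * 3 + 26]
7. n6.lab = "pr"  ["pr"]
8. n6.acc = 17  [S.val * 2 + 19]
9. n7.acc = "xw"  [terminal]
10. n6.hot = "prp"  [A.lab ++ "p"]
11. n5.idx = "prpq"  [A.hot ++ "q"]
12. n5.fin = -1  [-1]
13. n5.ok = "pprp"  ["p" ++ A.hot]
14. n8.lab = "prpqpprp"  [S.idx ++ S.ok]
15. n8.acc = 7  [C.ok * -1 - 2]
16. n9.tag = true  [A₀.acc > 6]
17. n10.acc = "mw"  [terminal]
18. n9.env = 12  [12]
19. n9.lab = "umw"  ["u" ++ d.acc]
20. n11.cnt = false  [terminal]
21. n12.lab = "uprpqpprp"  ["u" ++ A₀.lab]
22. n12.acc = 9  [A₀.acc + 2]
23. n13.acc = "zw"  [terminal]
24. n12.hot = "xu"  ["xu"]
25. n8.hot = "prpqpprpxu"  [A₀.lab ++ A₁.hot]
26. n4.tag = "xr"  ["xr"]
27. n4.pre = 21  [C.ok + S.fin + 31]
28. n14.lab = "vxr"  ["v" ++ C₁.tag]
29. n14.acc = 22  [C₀.ok * -1 + 27]
30. n15.tag = true  [A.acc > 21]
31. n16.tag = true  [true]
32. n17.idx = 17  [terminal]
33. n18.acc = "rm"  [terminal]
34. n19.cnt = false  [terminal]
35. n16.env = 29  [29]
36. n16.lab = "rmn"  [d.acc ++ "n"]
37. n20.lab = "vq"  ["vq"]
38. n20.acc = 15  [15]
39. n21.acc = "uq"  [terminal]
40. n22.idx = 17  [terminal]
41. n20.hot = "zvq"  ["z" ++ A.lab]
42. n15.env = 14  [B₁.env * -1 + 43]
43. n15.lab = "rmnzvq"  [B₁.lab ++ A.hot]
44. n23.tag = true  [A.acc > 21]
45. n24.acc = "rv"  [terminal]
46. n25.tag = false  [B₀.tag == false]
47. n26.acc = "wx"  [terminal]
48. n27.depth = 21  [terminal]
49. n25.env = 30  [f.depth * 3 - 33]
50. n25.lab = "xwx"  ["x" ++ a.acc]
51. n23.env = 19  [B₁.env - 11]
52. n23.lab = "xwxw"  [B₁.lab ++ "w"]
53. n14.hot = "rmnzvqxwxw"  [B₀.lab ++ B₁.lab]
54. n3.tag = "nxr"  ["n" ++ C₁.tag]
55. n3.pre = 25  [C₁.pre + C₀.ok - 1]
56. n0.idx = "kmp"  ["k" ++ d.acc]
57. n0.fin = 22  [f.depth - 3]
58. n0.ok = "mnxr"  ["m" ++ C.tag]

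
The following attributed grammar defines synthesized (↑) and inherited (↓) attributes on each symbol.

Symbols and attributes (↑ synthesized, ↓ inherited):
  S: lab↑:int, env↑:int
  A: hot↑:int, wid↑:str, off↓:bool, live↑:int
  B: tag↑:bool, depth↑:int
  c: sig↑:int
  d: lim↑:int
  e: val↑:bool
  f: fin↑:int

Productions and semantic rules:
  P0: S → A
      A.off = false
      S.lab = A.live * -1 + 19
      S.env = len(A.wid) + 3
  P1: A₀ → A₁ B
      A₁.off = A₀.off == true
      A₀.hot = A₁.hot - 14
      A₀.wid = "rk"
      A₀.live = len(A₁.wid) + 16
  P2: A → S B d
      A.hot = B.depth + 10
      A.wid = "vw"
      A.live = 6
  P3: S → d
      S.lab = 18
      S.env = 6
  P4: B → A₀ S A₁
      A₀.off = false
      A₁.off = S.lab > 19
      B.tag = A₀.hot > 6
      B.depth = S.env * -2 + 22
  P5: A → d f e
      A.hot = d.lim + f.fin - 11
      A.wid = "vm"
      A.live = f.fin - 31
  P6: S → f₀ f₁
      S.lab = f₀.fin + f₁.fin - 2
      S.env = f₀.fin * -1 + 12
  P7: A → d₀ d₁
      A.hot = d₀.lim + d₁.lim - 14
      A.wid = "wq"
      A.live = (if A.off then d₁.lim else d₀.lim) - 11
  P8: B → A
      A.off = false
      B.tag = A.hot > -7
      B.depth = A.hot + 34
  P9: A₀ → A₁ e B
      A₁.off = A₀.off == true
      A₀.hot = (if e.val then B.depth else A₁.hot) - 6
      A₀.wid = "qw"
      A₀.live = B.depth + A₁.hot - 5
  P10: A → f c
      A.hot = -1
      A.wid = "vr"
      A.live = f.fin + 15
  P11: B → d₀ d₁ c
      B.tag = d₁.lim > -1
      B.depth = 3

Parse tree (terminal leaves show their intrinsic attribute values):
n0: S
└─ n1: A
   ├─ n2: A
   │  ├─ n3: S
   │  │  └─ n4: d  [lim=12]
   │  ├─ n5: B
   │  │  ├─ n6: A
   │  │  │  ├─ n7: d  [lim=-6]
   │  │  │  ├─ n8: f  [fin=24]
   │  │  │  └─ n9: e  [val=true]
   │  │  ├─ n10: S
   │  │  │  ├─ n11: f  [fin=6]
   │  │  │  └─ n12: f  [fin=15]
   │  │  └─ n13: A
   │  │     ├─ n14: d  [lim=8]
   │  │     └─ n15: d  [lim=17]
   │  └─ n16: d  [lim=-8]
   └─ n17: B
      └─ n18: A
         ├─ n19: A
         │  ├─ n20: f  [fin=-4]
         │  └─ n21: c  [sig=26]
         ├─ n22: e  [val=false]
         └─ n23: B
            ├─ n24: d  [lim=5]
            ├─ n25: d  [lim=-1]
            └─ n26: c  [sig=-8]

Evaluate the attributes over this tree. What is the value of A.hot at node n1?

1. n1.off = false  [false]
2. n2.off = false  [A₀.off == true]
3. n4.lim = 12  [terminal]
4. n3.lab = 18  [18]
5. n3.env = 6  [6]
6. n6.off = false  [false]
7. n7.lim = -6  [terminal]
8. n8.fin = 24  [terminal]
9. n9.val = true  [terminal]
10. n6.hot = 7  [d.lim + f.fin - 11]
11. n6.wid = "vm"  ["vm"]
12. n6.live = -7  [f.fin - 31]
13. n11.fin = 6  [terminal]
14. n12.fin = 15  [terminal]
15. n10.lab = 19  [f₀.fin + f₁.fin - 2]
16. n10.env = 6  [f₀.fin * -1 + 12]
17. n13.off = false  [S.lab > 19]
18. n14.lim = 8  [terminal]
19. n15.lim = 17  [terminal]
20. n13.hot = 11  [d₀.lim + d₁.lim - 14]
21. n13.wid = "wq"  ["wq"]
22. n13.live = -3  [(if A.off then d₁.lim else d₀.lim) - 11]
23. n5.tag = true  [A₀.hot > 6]
24. n5.depth = 10  [S.env * -2 + 22]
25. n16.lim = -8  [terminal]
26. n2.hot = 20  [B.depth + 10]
27. n2.wid = "vw"  ["vw"]
28. n2.live = 6  [6]
29. n18.off = false  [false]
30. n19.off = false  [A₀.off == true]
31. n20.fin = -4  [terminal]
32. n21.sig = 26  [terminal]
33. n19.hot = -1  [-1]
34. n19.wid = "vr"  ["vr"]
35. n19.live = 11  [f.fin + 15]
36. n22.val = false  [terminal]
37. n24.lim = 5  [terminal]
38. n25.lim = -1  [terminal]
39. n26.sig = -8  [terminal]
40. n23.tag = false  [d₁.lim > -1]
41. n23.depth = 3  [3]
42. n18.hot = -7  [(if e.val then B.depth else A₁.hot) - 6]
43. n18.wid = "qw"  ["qw"]
44. n18.live = -3  [B.depth + A₁.hot - 5]
45. n17.tag = false  [A.hot > -7]
46. n17.depth = 27  [A.hot + 34]
47. n1.hot = 6  [A₁.hot - 14]
48. n1.wid = "rk"  ["rk"]
49. n1.live = 18  [len(A₁.wid) + 16]
50. n0.lab = 1  [A.live * -1 + 19]
51. n0.env = 5  [len(A.wid) + 3]

6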